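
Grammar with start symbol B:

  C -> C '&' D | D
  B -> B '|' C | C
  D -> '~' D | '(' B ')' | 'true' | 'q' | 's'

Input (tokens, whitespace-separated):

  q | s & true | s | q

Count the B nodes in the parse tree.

4

[B [B [B [B [C [D q]]] | [C [C [D s]] & [D true]]] | [C [D s]]] | [C [D q]]]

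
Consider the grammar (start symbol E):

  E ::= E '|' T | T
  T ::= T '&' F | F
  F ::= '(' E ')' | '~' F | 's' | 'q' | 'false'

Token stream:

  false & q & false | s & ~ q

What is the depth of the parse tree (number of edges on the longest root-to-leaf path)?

6

[E [E [T [T [T [F false]] & [F q]] & [F false]]] | [T [T [F s]] & [F ~ [F q]]]]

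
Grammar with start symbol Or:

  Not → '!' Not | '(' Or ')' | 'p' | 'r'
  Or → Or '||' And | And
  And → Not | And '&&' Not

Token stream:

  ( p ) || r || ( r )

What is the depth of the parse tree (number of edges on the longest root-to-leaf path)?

[Or [Or [Or [And [Not ( [Or [And [Not p]]] )]]] || [And [Not r]]] || [And [Not ( [Or [And [Not r]]] )]]]

8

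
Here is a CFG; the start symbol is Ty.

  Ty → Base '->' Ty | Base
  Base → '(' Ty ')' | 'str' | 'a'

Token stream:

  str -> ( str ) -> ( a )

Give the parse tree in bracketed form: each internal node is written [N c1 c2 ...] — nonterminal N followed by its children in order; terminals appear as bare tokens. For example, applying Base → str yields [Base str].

[Ty [Base str] -> [Ty [Base ( [Ty [Base str]] )] -> [Ty [Base ( [Ty [Base a]] )]]]]

Ty
Base -> Ty
str -> Ty
str -> Base -> Ty
str -> ( Ty ) -> Ty
str -> ( Base ) -> Ty
str -> ( str ) -> Ty
str -> ( str ) -> Base
str -> ( str ) -> ( Ty )
str -> ( str ) -> ( Base )
str -> ( str ) -> ( a )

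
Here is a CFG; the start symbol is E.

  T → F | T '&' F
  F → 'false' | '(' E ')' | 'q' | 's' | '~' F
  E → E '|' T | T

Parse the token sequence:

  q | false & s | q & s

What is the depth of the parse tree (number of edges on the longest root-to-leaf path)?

[E [E [E [T [F q]]] | [T [T [F false]] & [F s]]] | [T [T [F q]] & [F s]]]

5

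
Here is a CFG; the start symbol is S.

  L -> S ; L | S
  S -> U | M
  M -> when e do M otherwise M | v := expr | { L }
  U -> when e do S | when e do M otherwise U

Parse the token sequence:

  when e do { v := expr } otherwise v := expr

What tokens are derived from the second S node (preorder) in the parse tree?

v := expr

[S [M when e do [M { [L [S [M v := expr]]] }] otherwise [M v := expr]]]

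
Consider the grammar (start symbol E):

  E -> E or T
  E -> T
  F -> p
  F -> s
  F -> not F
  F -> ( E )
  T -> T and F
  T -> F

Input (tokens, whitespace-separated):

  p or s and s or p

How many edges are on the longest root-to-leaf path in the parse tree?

5

[E [E [E [T [F p]]] or [T [T [F s]] and [F s]]] or [T [F p]]]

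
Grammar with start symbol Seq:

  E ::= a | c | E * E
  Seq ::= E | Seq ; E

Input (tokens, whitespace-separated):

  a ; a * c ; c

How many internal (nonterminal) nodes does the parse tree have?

8

[Seq [Seq [Seq [E a]] ; [E [E a] * [E c]]] ; [E c]]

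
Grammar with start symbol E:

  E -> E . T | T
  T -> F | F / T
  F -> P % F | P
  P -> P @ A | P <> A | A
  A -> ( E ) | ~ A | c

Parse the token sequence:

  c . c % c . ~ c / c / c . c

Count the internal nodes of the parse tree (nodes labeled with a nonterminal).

[E [E [E [E [T [F [P [A c]]]]] . [T [F [P [A c]] % [F [P [A c]]]]]] . [T [F [P [A ~ [A c]]]] / [T [F [P [A c]]] / [T [F [P [A c]]]]]]] . [T [F [P [A c]]]]]

32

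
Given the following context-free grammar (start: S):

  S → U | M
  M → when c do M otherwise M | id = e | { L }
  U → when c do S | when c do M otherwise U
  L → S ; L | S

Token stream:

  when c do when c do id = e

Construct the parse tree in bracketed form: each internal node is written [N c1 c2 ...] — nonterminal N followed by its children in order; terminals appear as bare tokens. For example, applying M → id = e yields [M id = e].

S
U
when c do S
when c do U
when c do when c do S
when c do when c do M
when c do when c do id = e

[S [U when c do [S [U when c do [S [M id = e]]]]]]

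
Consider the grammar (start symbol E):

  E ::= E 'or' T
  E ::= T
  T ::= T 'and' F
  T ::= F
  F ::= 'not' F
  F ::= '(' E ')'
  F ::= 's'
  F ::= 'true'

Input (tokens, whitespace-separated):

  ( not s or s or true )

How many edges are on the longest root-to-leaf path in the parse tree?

[E [T [F ( [E [E [E [T [F not [F s]]]] or [T [F s]]] or [T [F true]]] )]]]

9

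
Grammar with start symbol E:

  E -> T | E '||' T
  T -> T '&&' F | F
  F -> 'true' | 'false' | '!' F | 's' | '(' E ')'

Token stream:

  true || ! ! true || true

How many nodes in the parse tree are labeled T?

3

[E [E [E [T [F true]]] || [T [F ! [F ! [F true]]]]] || [T [F true]]]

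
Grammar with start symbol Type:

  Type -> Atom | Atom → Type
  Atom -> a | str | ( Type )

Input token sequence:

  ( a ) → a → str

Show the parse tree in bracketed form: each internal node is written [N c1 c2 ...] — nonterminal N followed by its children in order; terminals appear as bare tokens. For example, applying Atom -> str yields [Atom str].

[Type [Atom ( [Type [Atom a]] )] → [Type [Atom a] → [Type [Atom str]]]]

Type
Atom → Type
( Type ) → Type
( Atom ) → Type
( a ) → Type
( a ) → Atom → Type
( a ) → a → Type
( a ) → a → Atom
( a ) → a → str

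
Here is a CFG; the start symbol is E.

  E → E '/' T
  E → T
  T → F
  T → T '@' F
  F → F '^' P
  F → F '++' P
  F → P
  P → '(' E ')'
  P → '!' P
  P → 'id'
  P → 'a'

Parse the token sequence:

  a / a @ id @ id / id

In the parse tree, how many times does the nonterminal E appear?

3

[E [E [E [T [F [P a]]]] / [T [T [T [F [P a]]] @ [F [P id]]] @ [F [P id]]]] / [T [F [P id]]]]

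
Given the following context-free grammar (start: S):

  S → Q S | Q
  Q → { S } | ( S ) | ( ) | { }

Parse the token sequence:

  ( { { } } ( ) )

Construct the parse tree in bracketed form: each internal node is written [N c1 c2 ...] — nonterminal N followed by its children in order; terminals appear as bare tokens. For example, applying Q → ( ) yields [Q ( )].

S
Q
( S )
( Q S )
( { S } S )
( { Q } S )
( { { } } S )
( { { } } Q )
( { { } } ( ) )

[S [Q ( [S [Q { [S [Q { }]] }] [S [Q ( )]]] )]]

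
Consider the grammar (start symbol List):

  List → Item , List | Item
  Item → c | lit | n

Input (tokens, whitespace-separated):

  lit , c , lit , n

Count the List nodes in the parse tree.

4

[List [Item lit] , [List [Item c] , [List [Item lit] , [List [Item n]]]]]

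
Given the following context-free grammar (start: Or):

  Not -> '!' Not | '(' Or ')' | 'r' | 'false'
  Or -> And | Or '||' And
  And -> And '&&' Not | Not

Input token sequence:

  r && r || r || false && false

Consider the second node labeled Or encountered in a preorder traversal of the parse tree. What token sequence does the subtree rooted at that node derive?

[Or [Or [Or [And [And [Not r]] && [Not r]]] || [And [Not r]]] || [And [And [Not false]] && [Not false]]]

r && r || r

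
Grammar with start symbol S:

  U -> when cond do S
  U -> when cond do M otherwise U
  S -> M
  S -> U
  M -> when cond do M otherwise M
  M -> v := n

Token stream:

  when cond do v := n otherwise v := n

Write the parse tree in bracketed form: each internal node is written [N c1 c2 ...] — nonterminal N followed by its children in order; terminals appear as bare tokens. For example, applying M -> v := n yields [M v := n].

[S [M when cond do [M v := n] otherwise [M v := n]]]

S
M
when cond do M otherwise M
when cond do v := n otherwise M
when cond do v := n otherwise v := n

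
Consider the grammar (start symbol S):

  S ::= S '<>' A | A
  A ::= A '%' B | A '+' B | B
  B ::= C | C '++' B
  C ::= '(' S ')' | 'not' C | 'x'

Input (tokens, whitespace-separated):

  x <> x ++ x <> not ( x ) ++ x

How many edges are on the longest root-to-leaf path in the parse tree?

[S [S [S [A [B [C x]]]] <> [A [B [C x] ++ [B [C x]]]]] <> [A [B [C not [C ( [S [A [B [C x]]]] )]] ++ [B [C x]]]]]

9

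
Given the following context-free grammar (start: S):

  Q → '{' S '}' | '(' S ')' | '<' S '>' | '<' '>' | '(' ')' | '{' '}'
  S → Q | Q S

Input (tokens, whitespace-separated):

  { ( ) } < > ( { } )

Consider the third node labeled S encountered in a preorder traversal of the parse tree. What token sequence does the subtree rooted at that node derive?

[S [Q { [S [Q ( )]] }] [S [Q < >] [S [Q ( [S [Q { }]] )]]]]

< > ( { } )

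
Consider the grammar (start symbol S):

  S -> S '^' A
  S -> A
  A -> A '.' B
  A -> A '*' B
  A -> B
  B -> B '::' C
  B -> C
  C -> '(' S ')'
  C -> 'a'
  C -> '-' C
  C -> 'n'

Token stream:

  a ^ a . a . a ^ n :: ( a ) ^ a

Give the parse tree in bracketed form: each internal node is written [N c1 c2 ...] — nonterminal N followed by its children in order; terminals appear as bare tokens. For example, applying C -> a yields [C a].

[S [S [S [S [A [B [C a]]]] ^ [A [A [A [B [C a]]] . [B [C a]]] . [B [C a]]]] ^ [A [B [B [C n]] :: [C ( [S [A [B [C a]]]] )]]]] ^ [A [B [C a]]]]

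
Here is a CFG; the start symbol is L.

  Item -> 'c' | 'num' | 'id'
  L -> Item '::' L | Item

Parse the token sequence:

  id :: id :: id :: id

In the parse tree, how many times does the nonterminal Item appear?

[L [Item id] :: [L [Item id] :: [L [Item id] :: [L [Item id]]]]]

4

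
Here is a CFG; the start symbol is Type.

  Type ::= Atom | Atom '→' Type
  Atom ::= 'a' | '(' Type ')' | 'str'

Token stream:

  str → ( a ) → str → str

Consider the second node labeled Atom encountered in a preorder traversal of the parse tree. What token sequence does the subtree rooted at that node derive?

[Type [Atom str] → [Type [Atom ( [Type [Atom a]] )] → [Type [Atom str] → [Type [Atom str]]]]]

( a )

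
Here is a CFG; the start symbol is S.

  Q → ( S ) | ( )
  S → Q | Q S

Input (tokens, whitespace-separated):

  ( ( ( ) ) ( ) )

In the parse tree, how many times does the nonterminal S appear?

[S [Q ( [S [Q ( [S [Q ( )]] )] [S [Q ( )]]] )]]

4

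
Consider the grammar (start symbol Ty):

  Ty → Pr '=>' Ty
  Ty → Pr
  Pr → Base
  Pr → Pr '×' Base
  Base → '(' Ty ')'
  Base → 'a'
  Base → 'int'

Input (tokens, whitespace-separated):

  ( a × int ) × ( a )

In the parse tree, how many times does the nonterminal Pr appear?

5

[Ty [Pr [Pr [Base ( [Ty [Pr [Pr [Base a]] × [Base int]]] )]] × [Base ( [Ty [Pr [Base a]]] )]]]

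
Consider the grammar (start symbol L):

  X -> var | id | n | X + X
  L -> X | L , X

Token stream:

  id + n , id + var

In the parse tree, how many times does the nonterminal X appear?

6

[L [L [X [X id] + [X n]]] , [X [X id] + [X var]]]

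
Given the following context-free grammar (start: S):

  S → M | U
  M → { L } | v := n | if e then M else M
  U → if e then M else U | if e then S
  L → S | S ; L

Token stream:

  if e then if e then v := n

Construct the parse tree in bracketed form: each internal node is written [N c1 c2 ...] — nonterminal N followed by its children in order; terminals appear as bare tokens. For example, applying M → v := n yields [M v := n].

S
U
if e then S
if e then U
if e then if e then S
if e then if e then M
if e then if e then v := n

[S [U if e then [S [U if e then [S [M v := n]]]]]]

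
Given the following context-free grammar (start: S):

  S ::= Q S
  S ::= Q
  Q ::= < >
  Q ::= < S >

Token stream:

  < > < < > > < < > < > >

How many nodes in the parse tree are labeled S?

6

[S [Q < >] [S [Q < [S [Q < >]] >] [S [Q < [S [Q < >] [S [Q < >]]] >]]]]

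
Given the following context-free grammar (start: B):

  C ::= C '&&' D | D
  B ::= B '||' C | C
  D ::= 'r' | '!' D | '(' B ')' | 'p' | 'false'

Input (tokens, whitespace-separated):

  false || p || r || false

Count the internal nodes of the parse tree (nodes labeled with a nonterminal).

[B [B [B [B [C [D false]]] || [C [D p]]] || [C [D r]]] || [C [D false]]]

12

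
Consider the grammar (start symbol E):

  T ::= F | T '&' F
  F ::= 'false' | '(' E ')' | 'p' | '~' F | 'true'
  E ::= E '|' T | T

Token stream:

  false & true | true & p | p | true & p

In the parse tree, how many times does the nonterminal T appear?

[E [E [E [E [T [T [F false]] & [F true]]] | [T [T [F true]] & [F p]]] | [T [F p]]] | [T [T [F true]] & [F p]]]

7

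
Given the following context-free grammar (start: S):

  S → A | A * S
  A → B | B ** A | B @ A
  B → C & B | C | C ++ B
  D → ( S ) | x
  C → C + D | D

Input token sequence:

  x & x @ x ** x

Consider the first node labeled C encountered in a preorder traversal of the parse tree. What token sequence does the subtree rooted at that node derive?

x

[S [A [B [C [D x]] & [B [C [D x]]]] @ [A [B [C [D x]]] ** [A [B [C [D x]]]]]]]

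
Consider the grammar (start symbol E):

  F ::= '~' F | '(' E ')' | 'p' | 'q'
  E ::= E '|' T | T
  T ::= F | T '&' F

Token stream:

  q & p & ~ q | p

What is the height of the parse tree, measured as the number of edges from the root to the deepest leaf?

[E [E [T [T [T [F q]] & [F p]] & [F ~ [F q]]]] | [T [F p]]]

6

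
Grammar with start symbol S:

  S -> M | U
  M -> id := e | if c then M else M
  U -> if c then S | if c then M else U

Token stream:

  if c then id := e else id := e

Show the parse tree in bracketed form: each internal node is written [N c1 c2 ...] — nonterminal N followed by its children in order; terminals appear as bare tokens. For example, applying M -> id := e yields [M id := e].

[S [M if c then [M id := e] else [M id := e]]]

S
M
if c then M else M
if c then id := e else M
if c then id := e else id := e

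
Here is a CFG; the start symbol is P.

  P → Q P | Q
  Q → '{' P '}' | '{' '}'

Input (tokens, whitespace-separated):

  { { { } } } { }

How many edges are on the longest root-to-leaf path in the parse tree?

[P [Q { [P [Q { [P [Q { }]] }]] }] [P [Q { }]]]

6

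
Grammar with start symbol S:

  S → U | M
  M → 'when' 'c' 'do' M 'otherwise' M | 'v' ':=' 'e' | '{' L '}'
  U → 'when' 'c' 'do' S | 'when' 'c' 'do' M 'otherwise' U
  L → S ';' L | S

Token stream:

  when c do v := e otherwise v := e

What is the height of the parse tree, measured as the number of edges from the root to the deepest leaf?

3

[S [M when c do [M v := e] otherwise [M v := e]]]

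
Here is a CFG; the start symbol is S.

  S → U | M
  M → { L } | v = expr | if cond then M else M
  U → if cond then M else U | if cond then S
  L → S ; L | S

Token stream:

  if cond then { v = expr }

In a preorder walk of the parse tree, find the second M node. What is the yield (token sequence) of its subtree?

v = expr

[S [U if cond then [S [M { [L [S [M v = expr]]] }]]]]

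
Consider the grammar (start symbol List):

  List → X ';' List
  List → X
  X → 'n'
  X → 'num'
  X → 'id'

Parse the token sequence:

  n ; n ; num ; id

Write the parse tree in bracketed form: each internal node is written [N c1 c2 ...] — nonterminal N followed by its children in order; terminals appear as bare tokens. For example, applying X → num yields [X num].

List
X ; List
n ; List
n ; X ; List
n ; n ; List
n ; n ; X ; List
n ; n ; num ; List
n ; n ; num ; X
n ; n ; num ; id

[List [X n] ; [List [X n] ; [List [X num] ; [List [X id]]]]]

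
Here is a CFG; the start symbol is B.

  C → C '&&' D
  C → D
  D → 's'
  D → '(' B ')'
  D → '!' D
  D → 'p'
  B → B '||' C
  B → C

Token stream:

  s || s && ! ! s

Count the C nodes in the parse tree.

3

[B [B [C [D s]]] || [C [C [D s]] && [D ! [D ! [D s]]]]]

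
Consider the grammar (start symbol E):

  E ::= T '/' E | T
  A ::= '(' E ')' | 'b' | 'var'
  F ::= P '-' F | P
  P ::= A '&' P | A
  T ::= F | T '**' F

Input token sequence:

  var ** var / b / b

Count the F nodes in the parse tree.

4

[E [T [T [F [P [A var]]]] ** [F [P [A var]]]] / [E [T [F [P [A b]]]] / [E [T [F [P [A b]]]]]]]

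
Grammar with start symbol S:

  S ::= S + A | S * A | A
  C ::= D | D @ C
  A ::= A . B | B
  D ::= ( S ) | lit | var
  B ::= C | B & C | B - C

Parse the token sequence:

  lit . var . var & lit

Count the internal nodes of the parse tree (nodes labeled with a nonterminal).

[S [A [A [A [B [C [D lit]]]] . [B [C [D var]]]] . [B [B [C [D var]]] & [C [D lit]]]]]

16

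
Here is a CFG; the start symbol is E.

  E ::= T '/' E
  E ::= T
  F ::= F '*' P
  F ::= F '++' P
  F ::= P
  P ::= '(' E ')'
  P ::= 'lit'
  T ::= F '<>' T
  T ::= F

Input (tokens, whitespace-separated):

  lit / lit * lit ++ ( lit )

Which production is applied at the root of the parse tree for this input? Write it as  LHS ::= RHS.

E ::= T '/' E

[E [T [F [P lit]]] / [E [T [F [F [F [P lit]] * [P lit]] ++ [P ( [E [T [F [P lit]]]] )]]]]]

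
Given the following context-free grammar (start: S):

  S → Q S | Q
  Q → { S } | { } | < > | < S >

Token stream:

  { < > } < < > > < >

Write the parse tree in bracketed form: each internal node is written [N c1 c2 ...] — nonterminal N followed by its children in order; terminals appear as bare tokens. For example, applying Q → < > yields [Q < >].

S
Q S
{ S } S
{ Q } S
{ < > } S
{ < > } Q S
{ < > } < S > S
{ < > } < Q > S
{ < > } < < > > S
{ < > } < < > > Q
{ < > } < < > > < >

[S [Q { [S [Q < >]] }] [S [Q < [S [Q < >]] >] [S [Q < >]]]]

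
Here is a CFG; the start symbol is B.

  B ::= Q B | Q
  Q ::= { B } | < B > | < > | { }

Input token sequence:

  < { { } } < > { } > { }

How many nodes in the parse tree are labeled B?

[B [Q < [B [Q { [B [Q { }]] }] [B [Q < >] [B [Q { }]]]] >] [B [Q { }]]]

6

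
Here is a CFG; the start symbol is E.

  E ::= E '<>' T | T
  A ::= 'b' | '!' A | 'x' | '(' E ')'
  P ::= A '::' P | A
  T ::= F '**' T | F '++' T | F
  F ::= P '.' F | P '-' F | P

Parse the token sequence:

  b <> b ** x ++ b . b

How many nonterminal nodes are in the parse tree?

[E [E [T [F [P [A b]]]]] <> [T [F [P [A b]]] ** [T [F [P [A x]]] ++ [T [F [P [A b]] . [F [P [A b]]]]]]]]

21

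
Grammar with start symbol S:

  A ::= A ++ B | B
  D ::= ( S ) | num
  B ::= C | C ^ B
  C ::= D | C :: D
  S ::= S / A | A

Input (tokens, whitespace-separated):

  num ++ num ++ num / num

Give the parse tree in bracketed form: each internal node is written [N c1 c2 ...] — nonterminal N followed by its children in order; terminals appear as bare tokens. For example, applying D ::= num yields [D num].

[S [S [A [A [A [B [C [D num]]]] ++ [B [C [D num]]]] ++ [B [C [D num]]]]] / [A [B [C [D num]]]]]

S
S / A
A / A
A ++ B / A
A ++ B ++ B / A
B ++ B ++ B / A
C ++ B ++ B / A
D ++ B ++ B / A
num ++ B ++ B / A
num ++ C ++ B / A
num ++ D ++ B / A
num ++ num ++ B / A
num ++ num ++ C / A
num ++ num ++ D / A
num ++ num ++ num / A
num ++ num ++ num / B
num ++ num ++ num / C
num ++ num ++ num / D
num ++ num ++ num / num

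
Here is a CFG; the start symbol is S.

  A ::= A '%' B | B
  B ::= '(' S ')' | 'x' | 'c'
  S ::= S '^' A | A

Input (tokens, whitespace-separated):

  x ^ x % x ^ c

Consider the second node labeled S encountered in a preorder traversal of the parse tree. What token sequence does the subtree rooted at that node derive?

[S [S [S [A [B x]]] ^ [A [A [B x]] % [B x]]] ^ [A [B c]]]

x ^ x % x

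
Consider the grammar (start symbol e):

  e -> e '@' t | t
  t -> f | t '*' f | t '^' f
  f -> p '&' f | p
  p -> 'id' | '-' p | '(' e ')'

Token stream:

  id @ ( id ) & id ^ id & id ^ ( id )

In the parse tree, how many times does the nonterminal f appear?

8

[e [e [t [f [p id]]]] @ [t [t [t [f [p ( [e [t [f [p id]]]] )] & [f [p id]]]] ^ [f [p id] & [f [p id]]]] ^ [f [p ( [e [t [f [p id]]]] )]]]]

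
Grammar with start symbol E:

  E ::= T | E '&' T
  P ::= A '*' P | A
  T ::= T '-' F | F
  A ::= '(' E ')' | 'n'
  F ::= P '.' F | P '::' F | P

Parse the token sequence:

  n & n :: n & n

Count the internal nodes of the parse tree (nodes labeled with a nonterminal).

[E [E [E [T [F [P [A n]]]]] & [T [F [P [A n]] :: [F [P [A n]]]]]] & [T [F [P [A n]]]]]

18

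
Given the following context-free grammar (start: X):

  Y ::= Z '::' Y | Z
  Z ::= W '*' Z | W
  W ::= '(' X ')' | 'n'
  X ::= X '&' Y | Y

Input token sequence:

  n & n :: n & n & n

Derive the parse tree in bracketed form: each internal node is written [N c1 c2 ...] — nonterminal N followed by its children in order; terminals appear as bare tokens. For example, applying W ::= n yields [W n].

X
X & Y
X & Y & Y
X & Y & Y & Y
Y & Y & Y & Y
Z & Y & Y & Y
W & Y & Y & Y
n & Y & Y & Y
n & Z :: Y & Y & Y
n & W :: Y & Y & Y
n & n :: Y & Y & Y
n & n :: Z & Y & Y
n & n :: W & Y & Y
n & n :: n & Y & Y
n & n :: n & Z & Y
n & n :: n & W & Y
n & n :: n & n & Y
n & n :: n & n & Z
n & n :: n & n & W
n & n :: n & n & n

[X [X [X [X [Y [Z [W n]]]] & [Y [Z [W n]] :: [Y [Z [W n]]]]] & [Y [Z [W n]]]] & [Y [Z [W n]]]]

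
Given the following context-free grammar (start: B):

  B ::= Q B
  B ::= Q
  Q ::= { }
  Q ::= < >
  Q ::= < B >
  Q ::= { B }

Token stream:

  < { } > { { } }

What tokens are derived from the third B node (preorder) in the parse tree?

[B [Q < [B [Q { }]] >] [B [Q { [B [Q { }]] }]]]

{ { } }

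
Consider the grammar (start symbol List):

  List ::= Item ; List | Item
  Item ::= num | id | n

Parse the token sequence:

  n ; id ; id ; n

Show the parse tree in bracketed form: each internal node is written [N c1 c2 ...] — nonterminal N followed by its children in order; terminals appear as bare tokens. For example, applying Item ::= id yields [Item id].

List
Item ; List
n ; List
n ; Item ; List
n ; id ; List
n ; id ; Item ; List
n ; id ; id ; List
n ; id ; id ; Item
n ; id ; id ; n

[List [Item n] ; [List [Item id] ; [List [Item id] ; [List [Item n]]]]]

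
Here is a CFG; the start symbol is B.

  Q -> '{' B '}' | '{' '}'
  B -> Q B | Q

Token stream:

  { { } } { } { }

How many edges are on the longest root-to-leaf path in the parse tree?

[B [Q { [B [Q { }]] }] [B [Q { }] [B [Q { }]]]]

4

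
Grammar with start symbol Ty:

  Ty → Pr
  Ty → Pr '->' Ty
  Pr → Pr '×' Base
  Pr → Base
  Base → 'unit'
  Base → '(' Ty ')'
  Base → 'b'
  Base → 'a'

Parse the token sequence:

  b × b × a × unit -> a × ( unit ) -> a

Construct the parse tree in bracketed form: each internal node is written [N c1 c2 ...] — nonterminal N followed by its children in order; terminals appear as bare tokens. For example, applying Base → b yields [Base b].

Ty
Pr -> Ty
Pr × Base -> Ty
Pr × Base × Base -> Ty
Pr × Base × Base × Base -> Ty
Base × Base × Base × Base -> Ty
b × Base × Base × Base -> Ty
b × b × Base × Base -> Ty
b × b × a × Base -> Ty
b × b × a × unit -> Ty
b × b × a × unit -> Pr -> Ty
b × b × a × unit -> Pr × Base -> Ty
b × b × a × unit -> Base × Base -> Ty
b × b × a × unit -> a × Base -> Ty
b × b × a × unit -> a × ( Ty ) -> Ty
b × b × a × unit -> a × ( Pr ) -> Ty
b × b × a × unit -> a × ( Base ) -> Ty
b × b × a × unit -> a × ( unit ) -> Ty
b × b × a × unit -> a × ( unit ) -> Pr
b × b × a × unit -> a × ( unit ) -> Base
b × b × a × unit -> a × ( unit ) -> a

[Ty [Pr [Pr [Pr [Pr [Base b]] × [Base b]] × [Base a]] × [Base unit]] -> [Ty [Pr [Pr [Base a]] × [Base ( [Ty [Pr [Base unit]]] )]] -> [Ty [Pr [Base a]]]]]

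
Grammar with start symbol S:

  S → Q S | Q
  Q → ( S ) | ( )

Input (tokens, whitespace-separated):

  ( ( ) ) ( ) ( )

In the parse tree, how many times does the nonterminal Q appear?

[S [Q ( [S [Q ( )]] )] [S [Q ( )] [S [Q ( )]]]]

4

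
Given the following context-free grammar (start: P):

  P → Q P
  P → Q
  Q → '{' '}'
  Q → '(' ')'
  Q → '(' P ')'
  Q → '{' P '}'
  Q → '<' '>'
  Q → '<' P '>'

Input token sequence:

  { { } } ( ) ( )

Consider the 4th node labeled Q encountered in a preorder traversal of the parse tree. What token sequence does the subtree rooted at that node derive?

[P [Q { [P [Q { }]] }] [P [Q ( )] [P [Q ( )]]]]

( )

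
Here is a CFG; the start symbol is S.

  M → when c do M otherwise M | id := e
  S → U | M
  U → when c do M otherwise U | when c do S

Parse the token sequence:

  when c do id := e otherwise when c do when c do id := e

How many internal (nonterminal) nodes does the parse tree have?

[S [U when c do [M id := e] otherwise [U when c do [S [U when c do [S [M id := e]]]]]]]

8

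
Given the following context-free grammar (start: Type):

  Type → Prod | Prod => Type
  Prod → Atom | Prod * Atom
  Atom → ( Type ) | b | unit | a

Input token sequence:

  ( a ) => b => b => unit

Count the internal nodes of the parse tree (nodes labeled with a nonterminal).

15

[Type [Prod [Atom ( [Type [Prod [Atom a]]] )]] => [Type [Prod [Atom b]] => [Type [Prod [Atom b]] => [Type [Prod [Atom unit]]]]]]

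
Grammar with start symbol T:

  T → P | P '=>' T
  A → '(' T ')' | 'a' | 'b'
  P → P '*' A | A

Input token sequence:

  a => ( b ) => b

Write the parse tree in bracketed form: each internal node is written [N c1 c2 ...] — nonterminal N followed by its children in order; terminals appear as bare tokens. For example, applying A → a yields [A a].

T
P => T
A => T
a => T
a => P => T
a => A => T
a => ( T ) => T
a => ( P ) => T
a => ( A ) => T
a => ( b ) => T
a => ( b ) => P
a => ( b ) => A
a => ( b ) => b

[T [P [A a]] => [T [P [A ( [T [P [A b]]] )]] => [T [P [A b]]]]]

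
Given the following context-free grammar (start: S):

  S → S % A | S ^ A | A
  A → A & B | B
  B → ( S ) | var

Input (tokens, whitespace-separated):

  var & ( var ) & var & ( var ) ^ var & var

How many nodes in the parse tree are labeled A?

8

[S [S [A [A [A [A [B var]] & [B ( [S [A [B var]]] )]] & [B var]] & [B ( [S [A [B var]]] )]]] ^ [A [A [B var]] & [B var]]]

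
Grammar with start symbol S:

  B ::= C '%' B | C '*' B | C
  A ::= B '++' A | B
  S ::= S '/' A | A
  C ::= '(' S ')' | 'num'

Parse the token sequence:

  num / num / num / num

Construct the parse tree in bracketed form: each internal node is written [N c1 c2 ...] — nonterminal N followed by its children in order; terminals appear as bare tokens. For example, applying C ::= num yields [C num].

[S [S [S [S [A [B [C num]]]] / [A [B [C num]]]] / [A [B [C num]]]] / [A [B [C num]]]]

S
S / A
S / A / A
S / A / A / A
A / A / A / A
B / A / A / A
C / A / A / A
num / A / A / A
num / B / A / A
num / C / A / A
num / num / A / A
num / num / B / A
num / num / C / A
num / num / num / A
num / num / num / B
num / num / num / C
num / num / num / num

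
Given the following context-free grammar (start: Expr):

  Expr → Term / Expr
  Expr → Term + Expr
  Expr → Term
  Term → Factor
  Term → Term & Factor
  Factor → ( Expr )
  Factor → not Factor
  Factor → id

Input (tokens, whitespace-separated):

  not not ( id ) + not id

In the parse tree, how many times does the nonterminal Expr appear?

[Expr [Term [Factor not [Factor not [Factor ( [Expr [Term [Factor id]]] )]]]] + [Expr [Term [Factor not [Factor id]]]]]

3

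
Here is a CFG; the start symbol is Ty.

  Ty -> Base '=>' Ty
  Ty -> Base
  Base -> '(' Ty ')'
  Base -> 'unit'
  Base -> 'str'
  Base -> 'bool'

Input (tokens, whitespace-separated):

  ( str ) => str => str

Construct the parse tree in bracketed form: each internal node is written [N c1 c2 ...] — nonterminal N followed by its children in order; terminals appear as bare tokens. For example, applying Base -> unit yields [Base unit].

Ty
Base => Ty
( Ty ) => Ty
( Base ) => Ty
( str ) => Ty
( str ) => Base => Ty
( str ) => str => Ty
( str ) => str => Base
( str ) => str => str

[Ty [Base ( [Ty [Base str]] )] => [Ty [Base str] => [Ty [Base str]]]]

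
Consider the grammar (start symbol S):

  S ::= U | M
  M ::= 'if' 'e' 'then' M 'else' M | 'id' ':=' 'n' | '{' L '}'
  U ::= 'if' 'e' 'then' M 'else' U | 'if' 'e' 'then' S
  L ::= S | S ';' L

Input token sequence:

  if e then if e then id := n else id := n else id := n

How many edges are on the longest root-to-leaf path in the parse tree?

4

[S [M if e then [M if e then [M id := n] else [M id := n]] else [M id := n]]]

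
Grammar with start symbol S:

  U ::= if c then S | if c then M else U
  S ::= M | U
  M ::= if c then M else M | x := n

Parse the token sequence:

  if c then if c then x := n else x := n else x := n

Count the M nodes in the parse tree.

[S [M if c then [M if c then [M x := n] else [M x := n]] else [M x := n]]]

5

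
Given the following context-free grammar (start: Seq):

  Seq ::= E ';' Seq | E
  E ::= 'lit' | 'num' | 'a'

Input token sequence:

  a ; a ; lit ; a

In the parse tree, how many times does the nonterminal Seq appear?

4

[Seq [E a] ; [Seq [E a] ; [Seq [E lit] ; [Seq [E a]]]]]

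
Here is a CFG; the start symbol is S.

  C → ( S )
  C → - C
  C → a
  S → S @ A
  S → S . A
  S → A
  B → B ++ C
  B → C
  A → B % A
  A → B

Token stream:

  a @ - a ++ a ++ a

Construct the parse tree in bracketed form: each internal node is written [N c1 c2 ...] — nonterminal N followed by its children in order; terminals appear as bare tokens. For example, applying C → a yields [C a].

S
S @ A
A @ A
B @ A
C @ A
a @ A
a @ B
a @ B ++ C
a @ B ++ C ++ C
a @ C ++ C ++ C
a @ - C ++ C ++ C
a @ - a ++ C ++ C
a @ - a ++ a ++ C
a @ - a ++ a ++ a

[S [S [A [B [C a]]]] @ [A [B [B [B [C - [C a]]] ++ [C a]] ++ [C a]]]]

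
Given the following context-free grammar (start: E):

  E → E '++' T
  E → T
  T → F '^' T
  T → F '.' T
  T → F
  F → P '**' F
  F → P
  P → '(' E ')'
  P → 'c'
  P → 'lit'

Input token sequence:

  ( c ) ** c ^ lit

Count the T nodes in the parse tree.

[E [T [F [P ( [E [T [F [P c]]]] )] ** [F [P c]]] ^ [T [F [P lit]]]]]

3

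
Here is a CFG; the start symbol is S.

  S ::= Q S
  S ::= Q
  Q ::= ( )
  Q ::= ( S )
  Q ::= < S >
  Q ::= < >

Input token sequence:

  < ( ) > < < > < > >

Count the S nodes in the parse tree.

5

[S [Q < [S [Q ( )]] >] [S [Q < [S [Q < >] [S [Q < >]]] >]]]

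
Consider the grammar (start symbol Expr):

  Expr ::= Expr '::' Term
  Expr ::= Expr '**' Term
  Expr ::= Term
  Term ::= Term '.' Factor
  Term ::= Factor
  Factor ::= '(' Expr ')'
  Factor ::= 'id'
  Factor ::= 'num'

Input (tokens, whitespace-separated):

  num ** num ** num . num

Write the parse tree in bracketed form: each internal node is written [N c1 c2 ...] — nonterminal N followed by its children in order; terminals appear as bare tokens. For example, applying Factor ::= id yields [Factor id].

[Expr [Expr [Expr [Term [Factor num]]] ** [Term [Factor num]]] ** [Term [Term [Factor num]] . [Factor num]]]

Expr
Expr ** Term
Expr ** Term ** Term
Term ** Term ** Term
Factor ** Term ** Term
num ** Term ** Term
num ** Factor ** Term
num ** num ** Term
num ** num ** Term . Factor
num ** num ** Factor . Factor
num ** num ** num . Factor
num ** num ** num . num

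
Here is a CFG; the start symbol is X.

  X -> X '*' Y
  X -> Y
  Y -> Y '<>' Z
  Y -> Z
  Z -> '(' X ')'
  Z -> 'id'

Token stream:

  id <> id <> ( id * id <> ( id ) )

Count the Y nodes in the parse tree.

[X [Y [Y [Y [Z id]] <> [Z id]] <> [Z ( [X [X [Y [Z id]]] * [Y [Y [Z id]] <> [Z ( [X [Y [Z id]]] )]]] )]]]

7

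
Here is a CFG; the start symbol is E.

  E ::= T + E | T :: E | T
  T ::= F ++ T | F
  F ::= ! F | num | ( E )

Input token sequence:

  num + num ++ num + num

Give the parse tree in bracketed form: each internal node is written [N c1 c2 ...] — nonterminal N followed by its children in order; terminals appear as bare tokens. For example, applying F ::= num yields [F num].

E
T + E
F + E
num + E
num + T + E
num + F ++ T + E
num + num ++ T + E
num + num ++ F + E
num + num ++ num + E
num + num ++ num + T
num + num ++ num + F
num + num ++ num + num

[E [T [F num]] + [E [T [F num] ++ [T [F num]]] + [E [T [F num]]]]]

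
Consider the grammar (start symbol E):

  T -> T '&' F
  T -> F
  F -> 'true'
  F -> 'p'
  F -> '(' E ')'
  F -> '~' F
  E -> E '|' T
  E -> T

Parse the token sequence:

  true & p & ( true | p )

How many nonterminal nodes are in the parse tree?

13

[E [T [T [T [F true]] & [F p]] & [F ( [E [E [T [F true]]] | [T [F p]]] )]]]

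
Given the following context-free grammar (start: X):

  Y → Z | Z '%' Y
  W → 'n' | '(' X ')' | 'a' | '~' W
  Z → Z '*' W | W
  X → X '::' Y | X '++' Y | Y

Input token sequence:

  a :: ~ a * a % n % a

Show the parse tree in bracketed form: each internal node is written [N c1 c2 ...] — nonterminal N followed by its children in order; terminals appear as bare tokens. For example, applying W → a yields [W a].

X
X :: Y
Y :: Y
Z :: Y
W :: Y
a :: Y
a :: Z % Y
a :: Z * W % Y
a :: W * W % Y
a :: ~ W * W % Y
a :: ~ a * W % Y
a :: ~ a * a % Y
a :: ~ a * a % Z % Y
a :: ~ a * a % W % Y
a :: ~ a * a % n % Y
a :: ~ a * a % n % Z
a :: ~ a * a % n % W
a :: ~ a * a % n % a

[X [X [Y [Z [W a]]]] :: [Y [Z [Z [W ~ [W a]]] * [W a]] % [Y [Z [W n]] % [Y [Z [W a]]]]]]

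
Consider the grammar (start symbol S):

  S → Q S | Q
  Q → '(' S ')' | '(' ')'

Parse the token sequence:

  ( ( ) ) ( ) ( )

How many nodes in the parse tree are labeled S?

[S [Q ( [S [Q ( )]] )] [S [Q ( )] [S [Q ( )]]]]

4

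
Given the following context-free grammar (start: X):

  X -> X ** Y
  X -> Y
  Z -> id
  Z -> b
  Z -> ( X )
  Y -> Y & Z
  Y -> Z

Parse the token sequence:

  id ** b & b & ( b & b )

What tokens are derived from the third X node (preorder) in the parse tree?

[X [X [Y [Z id]]] ** [Y [Y [Y [Z b]] & [Z b]] & [Z ( [X [Y [Y [Z b]] & [Z b]]] )]]]

b & b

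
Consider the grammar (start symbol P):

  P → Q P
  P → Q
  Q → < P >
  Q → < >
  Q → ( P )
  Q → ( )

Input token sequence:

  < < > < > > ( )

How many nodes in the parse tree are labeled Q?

[P [Q < [P [Q < >] [P [Q < >]]] >] [P [Q ( )]]]

4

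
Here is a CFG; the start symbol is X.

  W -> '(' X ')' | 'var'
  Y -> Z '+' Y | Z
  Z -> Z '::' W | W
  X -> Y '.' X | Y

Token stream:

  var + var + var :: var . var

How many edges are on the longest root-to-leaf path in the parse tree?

7

[X [Y [Z [W var]] + [Y [Z [W var]] + [Y [Z [Z [W var]] :: [W var]]]]] . [X [Y [Z [W var]]]]]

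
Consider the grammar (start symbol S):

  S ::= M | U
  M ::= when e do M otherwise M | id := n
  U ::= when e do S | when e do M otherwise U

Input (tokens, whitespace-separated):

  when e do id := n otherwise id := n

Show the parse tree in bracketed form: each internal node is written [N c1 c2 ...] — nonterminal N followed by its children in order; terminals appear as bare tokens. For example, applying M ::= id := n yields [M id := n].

[S [M when e do [M id := n] otherwise [M id := n]]]

S
M
when e do M otherwise M
when e do id := n otherwise M
when e do id := n otherwise id := n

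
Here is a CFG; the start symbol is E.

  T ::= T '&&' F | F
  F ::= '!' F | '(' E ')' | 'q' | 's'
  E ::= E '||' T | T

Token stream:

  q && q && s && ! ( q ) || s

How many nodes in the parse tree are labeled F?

7

[E [E [T [T [T [T [F q]] && [F q]] && [F s]] && [F ! [F ( [E [T [F q]]] )]]]] || [T [F s]]]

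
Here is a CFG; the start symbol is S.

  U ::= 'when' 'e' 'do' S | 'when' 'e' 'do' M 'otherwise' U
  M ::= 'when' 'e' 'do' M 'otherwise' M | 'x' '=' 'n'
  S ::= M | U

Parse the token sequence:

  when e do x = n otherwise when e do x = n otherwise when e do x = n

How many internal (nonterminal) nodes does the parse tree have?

8

[S [U when e do [M x = n] otherwise [U when e do [M x = n] otherwise [U when e do [S [M x = n]]]]]]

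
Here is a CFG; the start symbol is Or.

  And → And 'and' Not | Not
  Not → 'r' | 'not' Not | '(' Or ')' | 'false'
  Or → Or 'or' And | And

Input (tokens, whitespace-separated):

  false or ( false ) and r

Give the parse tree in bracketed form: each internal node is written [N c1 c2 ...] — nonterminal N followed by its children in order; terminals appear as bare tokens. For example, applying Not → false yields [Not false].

Or
Or or And
And or And
Not or And
false or And
false or And and Not
false or Not and Not
false or ( Or ) and Not
false or ( And ) and Not
false or ( Not ) and Not
false or ( false ) and Not
false or ( false ) and r

[Or [Or [And [Not false]]] or [And [And [Not ( [Or [And [Not false]]] )]] and [Not r]]]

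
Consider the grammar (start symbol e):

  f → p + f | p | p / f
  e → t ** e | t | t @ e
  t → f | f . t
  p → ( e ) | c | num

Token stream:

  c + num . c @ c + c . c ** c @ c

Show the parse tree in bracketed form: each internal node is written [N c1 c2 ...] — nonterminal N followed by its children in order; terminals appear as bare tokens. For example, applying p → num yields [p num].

[e [t [f [p c] + [f [p num]]] . [t [f [p c]]]] @ [e [t [f [p c] + [f [p c]]] . [t [f [p c]]]] ** [e [t [f [p c]]] @ [e [t [f [p c]]]]]]]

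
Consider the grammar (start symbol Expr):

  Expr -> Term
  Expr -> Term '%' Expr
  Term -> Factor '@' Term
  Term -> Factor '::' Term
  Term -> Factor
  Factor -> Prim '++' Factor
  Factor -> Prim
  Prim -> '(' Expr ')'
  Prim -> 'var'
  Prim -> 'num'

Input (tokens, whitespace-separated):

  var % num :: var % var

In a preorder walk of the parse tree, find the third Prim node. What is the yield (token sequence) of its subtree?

[Expr [Term [Factor [Prim var]]] % [Expr [Term [Factor [Prim num]] :: [Term [Factor [Prim var]]]] % [Expr [Term [Factor [Prim var]]]]]]

var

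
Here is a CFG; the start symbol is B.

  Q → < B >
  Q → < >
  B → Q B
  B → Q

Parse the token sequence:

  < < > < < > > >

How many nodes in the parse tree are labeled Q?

[B [Q < [B [Q < >] [B [Q < [B [Q < >]] >]]] >]]

4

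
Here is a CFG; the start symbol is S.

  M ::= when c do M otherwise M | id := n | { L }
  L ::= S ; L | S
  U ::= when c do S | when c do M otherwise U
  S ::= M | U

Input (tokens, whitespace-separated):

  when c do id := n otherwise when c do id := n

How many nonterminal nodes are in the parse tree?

6

[S [U when c do [M id := n] otherwise [U when c do [S [M id := n]]]]]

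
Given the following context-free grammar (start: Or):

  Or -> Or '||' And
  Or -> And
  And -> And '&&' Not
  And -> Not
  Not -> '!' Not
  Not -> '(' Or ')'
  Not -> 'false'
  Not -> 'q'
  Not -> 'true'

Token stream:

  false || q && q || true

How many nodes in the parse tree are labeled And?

4

[Or [Or [Or [And [Not false]]] || [And [And [Not q]] && [Not q]]] || [And [Not true]]]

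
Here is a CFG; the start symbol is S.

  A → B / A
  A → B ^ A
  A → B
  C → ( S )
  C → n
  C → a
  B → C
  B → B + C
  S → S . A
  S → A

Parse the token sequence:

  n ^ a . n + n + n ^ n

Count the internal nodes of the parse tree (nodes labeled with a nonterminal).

18

[S [S [A [B [C n]] ^ [A [B [C a]]]]] . [A [B [B [B [C n]] + [C n]] + [C n]] ^ [A [B [C n]]]]]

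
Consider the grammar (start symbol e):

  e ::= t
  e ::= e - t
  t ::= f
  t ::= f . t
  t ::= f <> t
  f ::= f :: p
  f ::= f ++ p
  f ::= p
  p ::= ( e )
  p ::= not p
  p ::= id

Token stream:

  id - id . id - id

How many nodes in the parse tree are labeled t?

4

[e [e [e [t [f [p id]]]] - [t [f [p id]] . [t [f [p id]]]]] - [t [f [p id]]]]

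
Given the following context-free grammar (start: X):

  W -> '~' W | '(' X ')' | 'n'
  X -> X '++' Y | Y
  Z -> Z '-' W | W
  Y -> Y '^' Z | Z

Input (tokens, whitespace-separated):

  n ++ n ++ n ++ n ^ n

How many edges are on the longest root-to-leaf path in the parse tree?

7

[X [X [X [X [Y [Z [W n]]]] ++ [Y [Z [W n]]]] ++ [Y [Z [W n]]]] ++ [Y [Y [Z [W n]]] ^ [Z [W n]]]]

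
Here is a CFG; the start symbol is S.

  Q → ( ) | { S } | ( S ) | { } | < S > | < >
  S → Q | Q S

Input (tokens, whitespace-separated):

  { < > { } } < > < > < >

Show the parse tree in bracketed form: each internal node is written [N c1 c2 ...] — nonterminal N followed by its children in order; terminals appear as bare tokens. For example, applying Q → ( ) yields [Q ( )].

[S [Q { [S [Q < >] [S [Q { }]]] }] [S [Q < >] [S [Q < >] [S [Q < >]]]]]

S
Q S
{ S } S
{ Q S } S
{ < > S } S
{ < > Q } S
{ < > { } } S
{ < > { } } Q S
{ < > { } } < > S
{ < > { } } < > Q S
{ < > { } } < > < > S
{ < > { } } < > < > Q
{ < > { } } < > < > < >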